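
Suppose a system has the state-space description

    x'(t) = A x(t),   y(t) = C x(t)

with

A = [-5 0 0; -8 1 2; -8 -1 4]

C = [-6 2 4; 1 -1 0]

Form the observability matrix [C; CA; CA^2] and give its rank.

2

CA = [[-18, -2, 20], [3, -1, -2]]
CA^2 = [[-54, -22, 76], [9, 1, -10]]
Observability matrix O = [C; CA; CA^2] = [[-6, 2, 4], [1, -1, 0], [-18, -2, 20], [3, -1, -2], [-54, -22, 76], [9, 1, -10]]
The columns c1, c2, c3 of O are linearly dependent: c1 + c2 + c3 = 0 (check each entry), so rank(O) ≤ 2.
The 2×2 minor from rows 1, 2, columns 1, 2 is (-6)·(-1) - 2·1 = 6 - 2 = 4 ≠ 0, so rank(O) = 2.
rank(O) = 2 < n = 3, so the pair (A, C) is not completely observable.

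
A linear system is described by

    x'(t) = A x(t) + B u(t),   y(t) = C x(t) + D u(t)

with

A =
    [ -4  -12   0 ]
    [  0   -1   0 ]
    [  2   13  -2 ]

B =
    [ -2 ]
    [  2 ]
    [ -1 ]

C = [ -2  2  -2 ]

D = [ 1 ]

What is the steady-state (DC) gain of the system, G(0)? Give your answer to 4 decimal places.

G(0) = C(-A)^{-1}B + D = -C A^{-1} B + D.
det A = -8, so A^{-1} = (1/-8)·adj(A) = [[-1/4, 3, 0], [0, -1, 0], [-1/4, -7/2, -1/2]]
A^{-1} B = [13/2, -2, -6]^T
C A^{-1} B = -5
G(0) = D - C A^{-1} B = 1 - (-5) = 6

6.0000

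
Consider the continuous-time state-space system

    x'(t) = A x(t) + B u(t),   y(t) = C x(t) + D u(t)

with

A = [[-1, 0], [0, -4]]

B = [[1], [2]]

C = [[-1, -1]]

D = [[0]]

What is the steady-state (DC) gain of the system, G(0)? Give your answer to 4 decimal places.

-1.5000

G(0) = C(-A)^{-1}B + D = -C A^{-1} B + D.
det A = 4, so A^{-1} = (1/4)·adj(A) = [[-1, 0], [0, -1/4]]
A^{-1} B = [-1, -1/2]^T
C A^{-1} B = 3/2
G(0) = D - C A^{-1} B = 0 - (3/2) = -3/2 ≈ -1.5000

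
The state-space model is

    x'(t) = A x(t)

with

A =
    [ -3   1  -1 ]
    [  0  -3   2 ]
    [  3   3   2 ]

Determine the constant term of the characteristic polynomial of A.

Expand det(sI - A) for the 3×3 matrix.
p(s) = s^3 + 4s^2 - 6s - 33.
(Check: constant term = det(-A) = (-1)^3 det A = -33; coefficient of s^2 = -tr A = 4.)
The constant term is -33.

-33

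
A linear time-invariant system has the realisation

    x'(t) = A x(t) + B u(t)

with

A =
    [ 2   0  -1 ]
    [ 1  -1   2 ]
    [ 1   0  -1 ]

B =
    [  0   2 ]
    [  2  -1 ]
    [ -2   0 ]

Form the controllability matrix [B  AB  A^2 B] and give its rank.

3

AB = [[2, 4], [-6, 3], [2, 2]]
A^2B = [[2, 6], [12, 5], [0, 2]]
Controllability matrix C = [B  AB  A^2B] = [[0, 2, 2, 4, 2, 6], [2, -1, -6, 3, 12, 5], [-2, 0, 2, 2, 0, 2]]
Take the 3×3 submatrix of C formed by columns 1, 2, 3: [[0, 2, 2], [2, -1, -6], [-2, 0, 2]]. Its determinant is 0·((-1)·2 - (-6)·0) - 2·(2·2 - (-6)·(-2)) + 2·(2·0 - (-1)·(-2)) = 0·(-2) - 2·(-8) + 2·(-2) = 12 ≠ 0.
So rank(C) ≥ 3; since C has 3 rows, rank(C) = 3.
rank(C) = 3 = n, so the pair (A, B) is completely controllable.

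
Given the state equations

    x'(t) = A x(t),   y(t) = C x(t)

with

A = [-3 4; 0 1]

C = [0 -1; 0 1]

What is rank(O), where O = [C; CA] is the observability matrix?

CA = [[0, -1], [0, 1]]
Observability matrix O = [C; CA] = [[0, -1], [0, 1], [0, -1], [0, 1]]
Every row of O is a scalar multiple of row 1 = [0, -1] (multipliers 1, -1, 1, -1), so the rows span a one-dimensional space.
O ≠ 0, hence rank(O) = 1.
rank(O) = 1 < n = 2, so the pair (A, C) is not completely observable.

1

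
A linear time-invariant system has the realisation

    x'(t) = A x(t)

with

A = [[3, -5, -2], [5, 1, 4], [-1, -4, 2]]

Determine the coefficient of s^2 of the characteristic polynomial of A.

Expand det(sI - A) for the 3×3 matrix.
p(s) = s^3 - 6s^2 + 50s - 162.
(Check: constant term = det(-A) = (-1)^3 det A = -162; coefficient of s^2 = -tr A = -6.)
The coefficient of s^2 is -6.

-6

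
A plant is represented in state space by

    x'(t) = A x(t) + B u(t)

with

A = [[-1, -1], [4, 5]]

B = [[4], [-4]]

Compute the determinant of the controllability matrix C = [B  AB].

AB = [[0], [-4]]
Controllability matrix C = [B  AB] = [[4, 0], [-4, -4]]
det(C) = 4·(-4) - 0·(-4) = -16 - 0 = -16
Since det(C) ≠ 0, rank(C) = 2 and the system is completely controllable.

-16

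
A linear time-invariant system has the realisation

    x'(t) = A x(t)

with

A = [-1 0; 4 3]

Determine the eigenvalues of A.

-1, 3

det(sI - A) = s^2 - (tr A)s + det A, with tr A = (-1) + 3 = 2 and det A = (-1)·3 - 0·4 = -3 - 0 = -3.
So p(s) = det(sI - A) = s^2 - 2s - 3.
Factor s^2 - 2s - 3: two numbers with sum 2 and product -3 are 3 and -1, so s^2 - 2s - 3 = (s - 3)(s + 1).
Hence p(s) = (s - 3) (s + 1), with roots -1, 3.
At least one eigenvalue has non-negative real part, so the system is not asymptotically stable.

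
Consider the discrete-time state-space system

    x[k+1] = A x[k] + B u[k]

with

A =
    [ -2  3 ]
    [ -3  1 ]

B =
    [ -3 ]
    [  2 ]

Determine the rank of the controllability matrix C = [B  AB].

2

AB = [[12], [11]]
Controllability matrix C = [B  AB] = [[-3, 12], [2, 11]]
det(C) = (-3)·11 - 12·2 = -33 - 24 = -57 ≠ 0, so rank(C) = 2.
rank(C) = 2 = n, so the pair (A, B) is completely controllable.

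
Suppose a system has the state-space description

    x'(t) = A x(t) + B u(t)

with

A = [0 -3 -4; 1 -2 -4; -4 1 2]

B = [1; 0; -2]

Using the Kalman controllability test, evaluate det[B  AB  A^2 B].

-437

AB = [[8], [9], [-8]]
A^2B = [[5], [22], [-39]]
Controllability matrix C = [B  AB  A^2B] = [[1, 8, 5], [0, 9, 22], [-2, -8, -39]]
Expanding along the first row, det(C) = 1·(9·(-39) - 22·(-8)) - 8·(0·(-39) - 22·(-2)) + 5·(0·(-8) - 9·(-2)) = 1·(-175) - 8·44 + 5·18 = -437
Since det(C) ≠ 0, rank(C) = 3 and the system is completely controllable.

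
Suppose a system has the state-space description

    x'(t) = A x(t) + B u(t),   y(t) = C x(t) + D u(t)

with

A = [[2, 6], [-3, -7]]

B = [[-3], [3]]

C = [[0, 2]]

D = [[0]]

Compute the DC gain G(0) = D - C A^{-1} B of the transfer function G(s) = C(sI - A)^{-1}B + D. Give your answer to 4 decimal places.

G(0) = C(-A)^{-1}B + D = -C A^{-1} B + D.
det A = 4, so A^{-1} = (1/4)·adj(A) = [[-7/4, -3/2], [3/4, 1/2]]
A^{-1} B = [3/4, -3/4]^T
C A^{-1} B = -3/2
G(0) = D - C A^{-1} B = 0 - (-3/2) = 3/2 ≈ 1.5000

1.5000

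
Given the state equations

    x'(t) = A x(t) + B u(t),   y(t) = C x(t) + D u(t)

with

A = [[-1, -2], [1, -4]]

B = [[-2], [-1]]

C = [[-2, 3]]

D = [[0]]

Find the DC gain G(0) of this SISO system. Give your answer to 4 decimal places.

0.5000

G(0) = C(-A)^{-1}B + D = -C A^{-1} B + D.
det A = 6, so A^{-1} = (1/6)·adj(A) = [[-2/3, 1/3], [-1/6, -1/6]]
A^{-1} B = [1, 1/2]^T
C A^{-1} B = -1/2
G(0) = D - C A^{-1} B = 0 - (-1/2) = 1/2 ≈ 0.5000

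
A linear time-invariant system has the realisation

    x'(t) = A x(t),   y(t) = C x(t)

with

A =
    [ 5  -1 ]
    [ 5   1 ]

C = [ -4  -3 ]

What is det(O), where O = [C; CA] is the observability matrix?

-109

CA = [[-35, 1]]
Observability matrix O = [C; CA] = [[-4, -3], [-35, 1]]
det(O) = (-4)·1 - (-3)·(-35) = -4 - 105 = -109
Since det(O) ≠ 0, rank(O) = 2 and the system is completely observable.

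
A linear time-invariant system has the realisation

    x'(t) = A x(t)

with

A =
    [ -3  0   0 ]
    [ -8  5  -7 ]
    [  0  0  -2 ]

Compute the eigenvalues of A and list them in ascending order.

det(sI - A) = s^3 - (tr A)s^2 + (M11 + M22 + M33)s - det A, where Mii is the 2×2 principal minor of A obtained by deleting row i and column i.
tr A = (-3) + 5 + (-2) = 0; M11 = 5·(-2) - (-7)·0 = -10 - 0 = -10; M22 = (-3)·(-2) - 0·0 = 6 - 0 = 6; M33 = (-3)·5 - 0·(-8) = -15 - 0 = -15; sum of minors = -19.
det A = (-3)·(5·(-2) - (-7)·0) - 0·((-8)·(-2) - (-7)·0) + 0·((-8)·0 - 5·0) = (-3)·(-10) - 0·16 + 0·0 = 30.
So p(s) = det(sI - A) = s^3 - 19s - 30.
Rational-root test: any integer root divides -30. Testing small divisors, s = -2 works: p(-2) = -8 + 0 + 38 + (-30) = 0, so (s + 2) is a factor.
Dividing, p(s) = (s + 2)(s^2 - 2s - 15).
Factor s^2 - 2s - 15: two numbers with sum 2 and product -15 are 5 and -3, so s^2 - 2s - 15 = (s - 5)(s + 3).
Hence p(s) = (s - 5) (s + 2) (s + 3), with roots -3, -2, 5.
At least one eigenvalue has non-negative real part, so the system is not asymptotically stable.

-3, -2, 5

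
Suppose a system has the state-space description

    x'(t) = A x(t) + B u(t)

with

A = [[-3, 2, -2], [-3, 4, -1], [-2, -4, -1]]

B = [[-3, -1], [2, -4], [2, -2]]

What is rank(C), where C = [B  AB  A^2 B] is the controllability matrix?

AB = [[9, -1], [15, -11], [-4, 20]]
A^2B = [[11, -59], [37, -61], [-74, 26]]
Controllability matrix C = [B  AB  A^2B] = [[-3, -1, 9, -1, 11, -59], [2, -4, 15, -11, 37, -61], [2, -2, -4, 20, -74, 26]]
Take the 3×3 submatrix of C formed by columns 1, 2, 3: [[-3, -1, 9], [2, -4, 15], [2, -2, -4]]. Its determinant is (-3)·((-4)·(-4) - 15·(-2)) - (-1)·(2·(-4) - 15·2) + 9·(2·(-2) - (-4)·2) = (-3)·46 - (-1)·(-38) + 9·4 = -140 ≠ 0.
So rank(C) ≥ 3; since C has 3 rows, rank(C) = 3.
rank(C) = 3 = n, so the pair (A, B) is completely controllable.

3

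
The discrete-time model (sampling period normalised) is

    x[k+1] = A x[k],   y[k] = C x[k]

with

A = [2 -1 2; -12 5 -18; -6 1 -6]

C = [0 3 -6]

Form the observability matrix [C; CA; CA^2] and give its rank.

1

CA = [[0, 9, -18]]
CA^2 = [[0, 27, -54]]
Observability matrix O = [C; CA; CA^2] = [[0, 3, -6], [0, 9, -18], [0, 27, -54]]
Every row of O is a scalar multiple of row 1 = [0, 3, -6] (multipliers 1, 3, 9), so the rows span a one-dimensional space.
O ≠ 0, hence rank(O) = 1.
rank(O) = 1 < n = 3, so the pair (A, C) is not completely observable.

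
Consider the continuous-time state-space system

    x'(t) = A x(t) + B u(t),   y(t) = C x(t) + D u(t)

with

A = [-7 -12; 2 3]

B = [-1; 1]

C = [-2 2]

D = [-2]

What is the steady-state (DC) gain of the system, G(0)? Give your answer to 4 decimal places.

G(0) = C(-A)^{-1}B + D = -C A^{-1} B + D.
det A = 3, so A^{-1} = (1/3)·adj(A) = [[1, 4], [-2/3, -7/3]]
A^{-1} B = [3, -5/3]^T
C A^{-1} B = -28/3
G(0) = D - C A^{-1} B = -2 - (-28/3) = 22/3 ≈ 7.3333

7.3333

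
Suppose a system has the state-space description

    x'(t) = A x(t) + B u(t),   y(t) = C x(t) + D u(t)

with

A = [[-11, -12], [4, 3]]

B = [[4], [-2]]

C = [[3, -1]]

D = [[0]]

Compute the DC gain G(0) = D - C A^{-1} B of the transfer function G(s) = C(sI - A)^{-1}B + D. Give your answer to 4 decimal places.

G(0) = C(-A)^{-1}B + D = -C A^{-1} B + D.
det A = 15, so A^{-1} = (1/15)·adj(A) = [[1/5, 4/5], [-4/15, -11/15]]
A^{-1} B = [-4/5, 2/5]^T
C A^{-1} B = -14/5
G(0) = D - C A^{-1} B = 0 - (-14/5) = 14/5 ≈ 2.8000

2.8000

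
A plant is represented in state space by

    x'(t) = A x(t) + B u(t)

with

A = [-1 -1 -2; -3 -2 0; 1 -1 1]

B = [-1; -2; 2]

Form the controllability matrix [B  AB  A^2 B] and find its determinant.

AB = [[-1], [7], [3]]
A^2B = [[-12], [-11], [-5]]
Controllability matrix C = [B  AB  A^2B] = [[-1, -1, -12], [-2, 7, -11], [2, 3, -5]]
Expanding along the first row, det(C) = (-1)·(7·(-5) - (-11)·3) - (-1)·((-2)·(-5) - (-11)·2) + (-12)·((-2)·3 - 7·2) = (-1)·(-2) - (-1)·32 + (-12)·(-20) = 274
Since det(C) ≠ 0, rank(C) = 3 and the system is completely controllable.

274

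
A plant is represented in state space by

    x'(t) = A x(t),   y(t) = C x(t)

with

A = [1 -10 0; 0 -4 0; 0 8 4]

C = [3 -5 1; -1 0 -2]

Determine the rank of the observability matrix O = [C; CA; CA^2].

2

CA = [[3, -2, 4], [-1, -6, -8]]
CA^2 = [[3, 10, 16], [-1, -30, -32]]
Observability matrix O = [C; CA; CA^2] = [[3, -5, 1], [-1, 0, -2], [3, -2, 4], [-1, -6, -8], [3, 10, 16], [-1, -30, -32]]
The columns c1, c2, c3 of O are linearly dependent: -2·c1 - c2 + c3 = 0 (check each entry), so rank(O) ≤ 2.
The 2×2 minor from rows 1, 2, columns 1, 2 is 3·0 - (-5)·(-1) = 0 - 5 = -5 ≠ 0, so rank(O) = 2.
rank(O) = 2 < n = 3, so the pair (A, C) is not completely observable.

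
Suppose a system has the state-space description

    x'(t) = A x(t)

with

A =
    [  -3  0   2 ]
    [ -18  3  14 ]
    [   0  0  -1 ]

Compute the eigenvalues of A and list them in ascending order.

det(sI - A) = s^3 - (tr A)s^2 + (M11 + M22 + M33)s - det A, where Mii is the 2×2 principal minor of A obtained by deleting row i and column i.
tr A = (-3) + 3 + (-1) = -1; M11 = 3·(-1) - 14·0 = -3 - 0 = -3; M22 = (-3)·(-1) - 2·0 = 3 - 0 = 3; M33 = (-3)·3 - 0·(-18) = -9 - 0 = -9; sum of minors = -9.
det A = (-3)·(3·(-1) - 14·0) - 0·((-18)·(-1) - 14·0) + 2·((-18)·0 - 3·0) = (-3)·(-3) - 0·18 + 2·0 = 9.
So p(s) = det(sI - A) = s^3 + s^2 - 9s - 9.
Rational-root test: any integer root divides -9. Testing small divisors, s = -1 works: p(-1) = -1 + 1 + 9 + (-9) = 0, so (s + 1) is a factor.
Dividing, p(s) = (s + 1)(s^2 - 9).
Factor s^2 - 9: two numbers with sum 0 and product -9 are 3 and -3, so s^2 - 9 = (s - 3)(s + 3).
Hence p(s) = (s - 3) (s + 1) (s + 3), with roots -3, -1, 3.
At least one eigenvalue has non-negative real part, so the system is not asymptotically stable.

-3, -1, 3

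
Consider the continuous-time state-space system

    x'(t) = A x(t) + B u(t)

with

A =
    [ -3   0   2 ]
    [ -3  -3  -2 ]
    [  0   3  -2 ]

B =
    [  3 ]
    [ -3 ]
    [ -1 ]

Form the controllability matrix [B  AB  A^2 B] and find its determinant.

AB = [[-11], [2], [-7]]
A^2B = [[19], [41], [20]]
Controllability matrix C = [B  AB  A^2B] = [[3, -11, 19], [-3, 2, 41], [-1, -7, 20]]
Expanding along the first row, det(C) = 3·(2·20 - 41·(-7)) - (-11)·((-3)·20 - 41·(-1)) + 19·((-3)·(-7) - 2·(-1)) = 3·327 - (-11)·(-19) + 19·23 = 1209
Since det(C) ≠ 0, rank(C) = 3 and the system is completely controllable.

1209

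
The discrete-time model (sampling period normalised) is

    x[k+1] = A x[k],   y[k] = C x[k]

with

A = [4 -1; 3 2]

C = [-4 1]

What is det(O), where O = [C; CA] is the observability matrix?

-11

CA = [[-13, 6]]
Observability matrix O = [C; CA] = [[-4, 1], [-13, 6]]
det(O) = (-4)·6 - 1·(-13) = -24 - (-13) = -11
Since det(O) ≠ 0, rank(O) = 2 and the system is completely observable.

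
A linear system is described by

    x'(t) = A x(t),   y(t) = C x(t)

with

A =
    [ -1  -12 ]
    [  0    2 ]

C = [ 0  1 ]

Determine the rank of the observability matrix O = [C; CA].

1

CA = [[0, 2]]
Observability matrix O = [C; CA] = [[0, 1], [0, 2]]
Every row of O is a scalar multiple of row 1 = [0, 1] (multipliers 1, 2), so the rows span a one-dimensional space.
O ≠ 0, hence rank(O) = 1.
rank(O) = 1 < n = 2, so the pair (A, C) is not completely observable.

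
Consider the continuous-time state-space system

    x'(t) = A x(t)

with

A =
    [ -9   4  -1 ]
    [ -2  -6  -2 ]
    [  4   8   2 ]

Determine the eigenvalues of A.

det(sI - A) = s^3 - (tr A)s^2 + (M11 + M22 + M33)s - det A, where Mii is the 2×2 principal minor of A obtained by deleting row i and column i.
tr A = (-9) + (-6) + 2 = -13; M11 = (-6)·2 - (-2)·8 = -12 - (-16) = 4; M22 = (-9)·2 - (-1)·4 = -18 - (-4) = -14; M33 = (-9)·(-6) - 4·(-2) = 54 - (-8) = 62; sum of minors = 52.
det A = (-9)·((-6)·2 - (-2)·8) - 4·((-2)·2 - (-2)·4) + (-1)·((-2)·8 - (-6)·4) = (-9)·4 - 4·4 + (-1)·8 = -60.
So p(s) = det(sI - A) = s^3 + 13s^2 + 52s + 60.
Rational-root test: any integer root divides 60. Testing small divisors, s = -2 works: p(-2) = -8 + 52 + (-104) + 60 = 0, so (s + 2) is a factor.
Dividing, p(s) = (s + 2)(s^2 + 11s + 30).
Factor s^2 + 11s + 30: two numbers with sum -11 and product 30 are -5 and -6, so s^2 + 11s + 30 = (s + 5)(s + 6).
Hence p(s) = (s + 2) (s + 5) (s + 6), with roots -6, -5, -2.
All eigenvalues have negative real part, so the system is asymptotically stable.

-6, -5, -2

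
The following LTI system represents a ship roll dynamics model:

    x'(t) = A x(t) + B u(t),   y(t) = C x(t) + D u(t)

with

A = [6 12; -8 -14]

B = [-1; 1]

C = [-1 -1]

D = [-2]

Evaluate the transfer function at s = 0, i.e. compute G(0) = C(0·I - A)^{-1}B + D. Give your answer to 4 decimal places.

-2.0000

G(0) = C(-A)^{-1}B + D = -C A^{-1} B + D.
det A = 12, so A^{-1} = (1/12)·adj(A) = [[-7/6, -1], [2/3, 1/2]]
A^{-1} B = [1/6, -1/6]^T
C A^{-1} B = 0
G(0) = D - C A^{-1} B = -2 - (0) = -2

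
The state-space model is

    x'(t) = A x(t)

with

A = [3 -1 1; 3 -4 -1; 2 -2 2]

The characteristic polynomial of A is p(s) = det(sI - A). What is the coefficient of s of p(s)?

Expand det(sI - A) for the 3×3 matrix.
p(s) = s^3 - s^2 - 15s + 20.
(Check: constant term = det(-A) = (-1)^3 det A = 20; coefficient of s^2 = -tr A = -1.)
The coefficient of s is -15.

-15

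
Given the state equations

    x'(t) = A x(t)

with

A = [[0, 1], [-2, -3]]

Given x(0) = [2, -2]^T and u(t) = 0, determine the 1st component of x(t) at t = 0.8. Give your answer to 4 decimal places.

0.8987

det(sI - A) = s^2 - (tr A)s + det A, with tr A = 0 + (-3) = -3 and det A = 0·(-3) - 1·(-2) = 0 - (-2) = 2.
So p(s) = det(sI - A) = s^2 + 3s + 2.
Factor s^2 + 3s + 2: two numbers with sum -3 and product 2 are -1 and -2, so s^2 + 3s + 2 = (s + 1)(s + 2).
Hence p(s) = (s + 1) (s + 2), with roots -2, -1.
The eigenvalues -2, -1 are distinct and real, so A is diagonalisable and x(t) = e^{At} x(0) = V diag(e^{λ_i t}) V^{-1} x(0), where the columns of V are the eigenvectors.
λ = -2: A - (-2)I = [[2, 1], [-2, -1]]. Row 1 gives 2·v1 + 1·v2 = 0, so take v_1 = [1, -2]^T.
λ = -1: A - (-1)I = [[1, 1], [-2, -2]]. Row 1 gives 1·v1 + 1·v2 = 0, so take v_2 = [1, -1]^T.
V = [v_1 v_2] = [[1, 1], [-2, -1]] has det V = 1, so V^{-1} = adj(V)/det V = [[-1, -1], [2, 1]].
Modal coordinates z(0) = V^{-1} x(0): (-1)·2 + (-1)·(-2) = 0; 2·2 + 1·(-2) = 2; so z(0) = [0, 2]^T.
x_1(t) = Σ_i (v_i)_1 · z_i(0) · e^{λ_i t} (row 1 of V times the modal terms).
x_1(0.8) = 1·0·e^{-2·0.8} + 1·2·e^{-1·0.8} = 0·0.201897 + 2·0.449329 = 0.8987.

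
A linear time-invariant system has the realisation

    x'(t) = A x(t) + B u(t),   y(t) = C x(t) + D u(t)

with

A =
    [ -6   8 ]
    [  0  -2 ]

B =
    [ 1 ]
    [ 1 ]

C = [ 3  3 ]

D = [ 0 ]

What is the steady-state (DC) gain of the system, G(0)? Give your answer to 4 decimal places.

4.0000

G(0) = C(-A)^{-1}B + D = -C A^{-1} B + D.
det A = 12, so A^{-1} = (1/12)·adj(A) = [[-1/6, -2/3], [0, -1/2]]
A^{-1} B = [-5/6, -1/2]^T
C A^{-1} B = -4
G(0) = D - C A^{-1} B = 0 - (-4) = 4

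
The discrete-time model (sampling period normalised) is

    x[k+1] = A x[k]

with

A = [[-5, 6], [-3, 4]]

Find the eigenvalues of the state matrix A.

-2, 1

det(zI - A) = z^2 - (tr A)z + det A, with tr A = (-5) + 4 = -1 and det A = (-5)·4 - 6·(-3) = -20 - (-18) = -2.
So p(z) = det(zI - A) = z^2 + z - 2.
Factor z^2 + z - 2: two numbers with sum -1 and product -2 are 1 and -2, so z^2 + z - 2 = (z - 1)(z + 2).
Hence p(z) = (z - 1) (z + 2), with roots -2, 1.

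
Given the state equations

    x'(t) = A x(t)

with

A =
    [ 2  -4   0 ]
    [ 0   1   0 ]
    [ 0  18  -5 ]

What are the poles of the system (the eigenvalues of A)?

det(sI - A) = s^3 - (tr A)s^2 + (M11 + M22 + M33)s - det A, where Mii is the 2×2 principal minor of A obtained by deleting row i and column i.
tr A = 2 + 1 + (-5) = -2; M11 = 1·(-5) - 0·18 = -5 - 0 = -5; M22 = 2·(-5) - 0·0 = -10 - 0 = -10; M33 = 2·1 - (-4)·0 = 2 - 0 = 2; sum of minors = -13.
det A = 2·(1·(-5) - 0·18) - (-4)·(0·(-5) - 0·0) + 0·(0·18 - 1·0) = 2·(-5) - (-4)·0 + 0·0 = -10.
So p(s) = det(sI - A) = s^3 + 2s^2 - 13s + 10.
Rational-root test: any integer root divides 10. Testing small divisors, s = 1 works: p(1) = 1 + 2 + (-13) + 10 = 0, so (s - 1) is a factor.
Dividing, p(s) = (s - 1)(s^2 + 3s - 10).
Factor s^2 + 3s - 10: two numbers with sum -3 and product -10 are 2 and -5, so s^2 + 3s - 10 = (s - 2)(s + 5).
Hence p(s) = (s - 2) (s - 1) (s + 5), with roots -5, 1, 2.
At least one eigenvalue has non-negative real part, so the system is not asymptotically stable.

-5, 1, 2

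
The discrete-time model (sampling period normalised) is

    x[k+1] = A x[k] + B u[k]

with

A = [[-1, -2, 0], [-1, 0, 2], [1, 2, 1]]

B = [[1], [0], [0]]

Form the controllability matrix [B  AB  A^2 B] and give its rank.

AB = [[-1], [-1], [1]]
A^2B = [[3], [3], [-2]]
Controllability matrix C = [B  AB  A^2B] = [[1, -1, 3], [0, -1, 3], [0, 1, -2]]
det(C) = 1·((-1)·(-2) - 3·1) - (-1)·(0·(-2) - 3·0) + 3·(0·1 - (-1)·0) = 1·(-1) - (-1)·0 + 3·0 = -1 ≠ 0, so rank(C) = 3.
rank(C) = 3 = n, so the pair (A, B) is completely controllable.

3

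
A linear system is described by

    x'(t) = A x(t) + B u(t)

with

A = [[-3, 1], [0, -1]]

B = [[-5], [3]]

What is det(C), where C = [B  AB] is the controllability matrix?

-39

AB = [[18], [-3]]
Controllability matrix C = [B  AB] = [[-5, 18], [3, -3]]
det(C) = (-5)·(-3) - 18·3 = 15 - 54 = -39
Since det(C) ≠ 0, rank(C) = 2 and the system is completely controllable.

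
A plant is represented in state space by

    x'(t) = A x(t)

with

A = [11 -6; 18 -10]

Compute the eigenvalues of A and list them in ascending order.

-1, 2

det(sI - A) = s^2 - (tr A)s + det A, with tr A = 11 + (-10) = 1 and det A = 11·(-10) - (-6)·18 = -110 - (-108) = -2.
So p(s) = det(sI - A) = s^2 - s - 2.
Factor s^2 - s - 2: two numbers with sum 1 and product -2 are 2 and -1, so s^2 - s - 2 = (s - 2)(s + 1).
Hence p(s) = (s - 2) (s + 1), with roots -1, 2.
At least one eigenvalue has non-negative real part, so the system is not asymptotically stable.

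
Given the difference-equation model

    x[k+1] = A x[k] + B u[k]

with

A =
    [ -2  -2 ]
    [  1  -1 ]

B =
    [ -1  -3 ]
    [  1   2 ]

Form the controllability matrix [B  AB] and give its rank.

2

AB = [[0, 2], [-2, -5]]
Controllability matrix C = [B  AB] = [[-1, -3, 0, 2], [1, 2, -2, -5]]
Take the 2×2 submatrix of C formed by columns 1, 2: [[-1, -3], [1, 2]]. Its determinant is (-1)·2 - (-3)·1 = -2 - (-3) = 1 ≠ 0.
So rank(C) ≥ 2; since C has 2 rows, rank(C) = 2.
rank(C) = 2 = n, so the pair (A, B) is completely controllable.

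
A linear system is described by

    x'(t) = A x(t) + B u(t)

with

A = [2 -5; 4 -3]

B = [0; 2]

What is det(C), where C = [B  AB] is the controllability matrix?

20

AB = [[-10], [-6]]
Controllability matrix C = [B  AB] = [[0, -10], [2, -6]]
det(C) = 0·(-6) - (-10)·2 = 0 - (-20) = 20
Since det(C) ≠ 0, rank(C) = 2 and the system is completely controllable.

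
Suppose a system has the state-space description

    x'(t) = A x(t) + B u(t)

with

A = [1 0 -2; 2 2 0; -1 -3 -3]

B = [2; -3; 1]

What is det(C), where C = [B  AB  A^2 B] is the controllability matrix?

136

AB = [[0], [-2], [4]]
A^2B = [[-8], [-4], [-6]]
Controllability matrix C = [B  AB  A^2B] = [[2, 0, -8], [-3, -2, -4], [1, 4, -6]]
Expanding along the first row, det(C) = 2·((-2)·(-6) - (-4)·4) - 0·((-3)·(-6) - (-4)·1) + (-8)·((-3)·4 - (-2)·1) = 2·28 - 0·22 + (-8)·(-10) = 136
Since det(C) ≠ 0, rank(C) = 3 and the system is completely controllable.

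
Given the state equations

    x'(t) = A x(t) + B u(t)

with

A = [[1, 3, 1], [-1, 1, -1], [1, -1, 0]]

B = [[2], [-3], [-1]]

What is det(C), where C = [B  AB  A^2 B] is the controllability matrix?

415

AB = [[-8], [-4], [5]]
A^2B = [[-15], [-1], [-4]]
Controllability matrix C = [B  AB  A^2B] = [[2, -8, -15], [-3, -4, -1], [-1, 5, -4]]
Expanding along the first row, det(C) = 2·((-4)·(-4) - (-1)·5) - (-8)·((-3)·(-4) - (-1)·(-1)) + (-15)·((-3)·5 - (-4)·(-1)) = 2·21 - (-8)·11 + (-15)·(-19) = 415
Since det(C) ≠ 0, rank(C) = 3 and the system is completely controllable.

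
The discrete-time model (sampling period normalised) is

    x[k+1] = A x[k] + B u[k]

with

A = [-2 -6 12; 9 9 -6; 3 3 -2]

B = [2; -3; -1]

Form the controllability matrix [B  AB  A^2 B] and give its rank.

1

AB = [[2], [-3], [-1]]
A^2B = [[2], [-3], [-1]]
Controllability matrix C = [B  AB  A^2B] = [[2, 2, 2], [-3, -3, -3], [-1, -1, -1]]
Every column of C is a scalar multiple of column 1 = [2, -3, -1] (multipliers 1, 1, 1), so the columns span a one-dimensional space.
C ≠ 0, hence rank(C) = 1.
rank(C) = 1 < n = 3, so the pair (A, B) is not completely controllable.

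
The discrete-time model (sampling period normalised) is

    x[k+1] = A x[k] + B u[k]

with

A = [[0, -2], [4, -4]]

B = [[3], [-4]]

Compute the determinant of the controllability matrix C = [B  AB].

AB = [[8], [28]]
Controllability matrix C = [B  AB] = [[3, 8], [-4, 28]]
det(C) = 3·28 - 8·(-4) = 84 - (-32) = 116
Since det(C) ≠ 0, rank(C) = 2 and the system is completely controllable.

116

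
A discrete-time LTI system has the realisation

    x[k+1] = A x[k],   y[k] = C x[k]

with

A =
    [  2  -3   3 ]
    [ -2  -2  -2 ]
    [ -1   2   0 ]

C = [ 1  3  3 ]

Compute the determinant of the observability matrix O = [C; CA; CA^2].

CA = [[-7, -3, -3]]
CA^2 = [[-5, 21, -15]]
Observability matrix O = [C; CA; CA^2] = [[1, 3, 3], [-7, -3, -3], [-5, 21, -15]]
Expanding along the first row, det(O) = 1·((-3)·(-15) - (-3)·21) - 3·((-7)·(-15) - (-3)·(-5)) + 3·((-7)·21 - (-3)·(-5)) = 1·108 - 3·90 + 3·(-162) = -648
Since det(O) ≠ 0, rank(O) = 3 and the system is completely observable.

-648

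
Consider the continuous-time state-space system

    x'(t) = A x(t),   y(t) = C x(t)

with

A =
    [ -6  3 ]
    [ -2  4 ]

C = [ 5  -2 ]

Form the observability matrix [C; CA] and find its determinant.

-17

CA = [[-26, 7]]
Observability matrix O = [C; CA] = [[5, -2], [-26, 7]]
det(O) = 5·7 - (-2)·(-26) = 35 - 52 = -17
Since det(O) ≠ 0, rank(O) = 2 and the system is completely observable.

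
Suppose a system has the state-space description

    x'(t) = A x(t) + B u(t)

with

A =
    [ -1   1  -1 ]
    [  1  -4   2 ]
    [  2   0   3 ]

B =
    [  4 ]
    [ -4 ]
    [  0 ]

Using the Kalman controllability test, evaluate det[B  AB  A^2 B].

AB = [[-8], [20], [8]]
A^2B = [[20], [-72], [8]]
Controllability matrix C = [B  AB  A^2B] = [[4, -8, 20], [-4, 20, -72], [0, 8, 8]]
Expanding along the first row, det(C) = 4·(20·8 - (-72)·8) - (-8)·((-4)·8 - (-72)·0) + 20·((-4)·8 - 20·0) = 4·736 - (-8)·(-32) + 20·(-32) = 2048
Since det(C) ≠ 0, rank(C) = 3 and the system is completely controllable.

2048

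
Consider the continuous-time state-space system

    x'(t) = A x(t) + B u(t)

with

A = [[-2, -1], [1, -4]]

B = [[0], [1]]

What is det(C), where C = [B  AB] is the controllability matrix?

1

AB = [[-1], [-4]]
Controllability matrix C = [B  AB] = [[0, -1], [1, -4]]
det(C) = 0·(-4) - (-1)·1 = 0 - (-1) = 1
Since det(C) ≠ 0, rank(C) = 2 and the system is completely controllable.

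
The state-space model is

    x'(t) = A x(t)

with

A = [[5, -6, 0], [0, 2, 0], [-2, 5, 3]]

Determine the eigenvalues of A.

2, 3, 5

det(sI - A) = s^3 - (tr A)s^2 + (M11 + M22 + M33)s - det A, where Mii is the 2×2 principal minor of A obtained by deleting row i and column i.
tr A = 5 + 2 + 3 = 10; M11 = 2·3 - 0·5 = 6 - 0 = 6; M22 = 5·3 - 0·(-2) = 15 - 0 = 15; M33 = 5·2 - (-6)·0 = 10 - 0 = 10; sum of minors = 31.
det A = 5·(2·3 - 0·5) - (-6)·(0·3 - 0·(-2)) + 0·(0·5 - 2·(-2)) = 5·6 - (-6)·0 + 0·4 = 30.
So p(s) = det(sI - A) = s^3 - 10s^2 + 31s - 30.
Rational-root test: any integer root divides -30. Testing small divisors, s = 2 works: p(2) = 8 + (-40) + 62 + (-30) = 0, so (s - 2) is a factor.
Dividing, p(s) = (s - 2)(s^2 - 8s + 15).
Factor s^2 - 8s + 15: two numbers with sum 8 and product 15 are 5 and 3, so s^2 - 8s + 15 = (s - 5)(s - 3).
Hence p(s) = (s - 5) (s - 3) (s - 2), with roots 2, 3, 5.
At least one eigenvalue has non-negative real part, so the system is not asymptotically stable.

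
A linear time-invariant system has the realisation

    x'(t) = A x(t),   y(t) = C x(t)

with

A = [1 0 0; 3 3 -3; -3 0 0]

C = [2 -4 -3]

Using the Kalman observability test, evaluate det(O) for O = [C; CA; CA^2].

5880

CA = [[-1, -12, 12]]
CA^2 = [[-73, -36, 36]]
Observability matrix O = [C; CA; CA^2] = [[2, -4, -3], [-1, -12, 12], [-73, -36, 36]]
Expanding along the first row, det(O) = 2·((-12)·36 - 12·(-36)) - (-4)·((-1)·36 - 12·(-73)) + (-3)·((-1)·(-36) - (-12)·(-73)) = 2·0 - (-4)·840 + (-3)·(-840) = 5880
Since det(O) ≠ 0, rank(O) = 3 and the system is completely observable.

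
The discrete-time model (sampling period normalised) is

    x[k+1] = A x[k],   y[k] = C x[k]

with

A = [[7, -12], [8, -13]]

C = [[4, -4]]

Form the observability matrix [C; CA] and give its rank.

CA = [[-4, 4]]
Observability matrix O = [C; CA] = [[4, -4], [-4, 4]]
Every row of O is a scalar multiple of row 1 = [4, -4] (multipliers 1, -1), so the rows span a one-dimensional space.
O ≠ 0, hence rank(O) = 1.
rank(O) = 1 < n = 2, so the pair (A, C) is not completely observable.

1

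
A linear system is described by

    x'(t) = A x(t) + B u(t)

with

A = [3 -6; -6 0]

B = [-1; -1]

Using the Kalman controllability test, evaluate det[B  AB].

AB = [[3], [6]]
Controllability matrix C = [B  AB] = [[-1, 3], [-1, 6]]
det(C) = (-1)·6 - 3·(-1) = -6 - (-3) = -3
Since det(C) ≠ 0, rank(C) = 2 and the system is completely controllable.

-3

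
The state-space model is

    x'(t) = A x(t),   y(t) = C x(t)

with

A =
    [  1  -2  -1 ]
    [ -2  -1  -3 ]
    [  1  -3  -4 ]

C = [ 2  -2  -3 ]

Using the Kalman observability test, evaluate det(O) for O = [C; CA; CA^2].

686

CA = [[3, 7, 16]]
CA^2 = [[5, -61, -88]]
Observability matrix O = [C; CA; CA^2] = [[2, -2, -3], [3, 7, 16], [5, -61, -88]]
Expanding along the first row, det(O) = 2·(7·(-88) - 16·(-61)) - (-2)·(3·(-88) - 16·5) + (-3)·(3·(-61) - 7·5) = 2·360 - (-2)·(-344) + (-3)·(-218) = 686
Since det(O) ≠ 0, rank(O) = 3 and the system is completely observable.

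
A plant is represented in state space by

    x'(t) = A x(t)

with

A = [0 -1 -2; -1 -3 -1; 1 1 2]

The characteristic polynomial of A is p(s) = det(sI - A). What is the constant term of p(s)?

5

Expand det(sI - A) for the 3×3 matrix.
p(s) = s^3 + s^2 - 4s + 5.
(Check: constant term = det(-A) = (-1)^3 det A = 5; coefficient of s^2 = -tr A = 1.)
The constant term is 5.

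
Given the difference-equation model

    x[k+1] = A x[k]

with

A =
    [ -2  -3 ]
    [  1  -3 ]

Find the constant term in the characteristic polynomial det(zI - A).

9

For a 2×2 matrix, det(zI - A) = z^2 - (tr A)z + det A.
tr A = -5, det A = 9.
So p(z) = z^2 + 5z + 9.
The constant term is 9.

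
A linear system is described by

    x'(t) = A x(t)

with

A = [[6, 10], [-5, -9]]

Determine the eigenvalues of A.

det(sI - A) = s^2 - (tr A)s + det A, with tr A = 6 + (-9) = -3 and det A = 6·(-9) - 10·(-5) = -54 - (-50) = -4.
So p(s) = det(sI - A) = s^2 + 3s - 4.
Factor s^2 + 3s - 4: two numbers with sum -3 and product -4 are 1 and -4, so s^2 + 3s - 4 = (s - 1)(s + 4).
Hence p(s) = (s - 1) (s + 4), with roots -4, 1.
At least one eigenvalue has non-negative real part, so the system is not asymptotically stable.

-4, 1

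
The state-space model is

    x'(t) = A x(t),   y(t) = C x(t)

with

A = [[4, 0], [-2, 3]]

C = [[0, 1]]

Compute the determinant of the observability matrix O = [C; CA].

CA = [[-2, 3]]
Observability matrix O = [C; CA] = [[0, 1], [-2, 3]]
det(O) = 0·3 - 1·(-2) = 0 - (-2) = 2
Since det(O) ≠ 0, rank(O) = 2 and the system is completely observable.

2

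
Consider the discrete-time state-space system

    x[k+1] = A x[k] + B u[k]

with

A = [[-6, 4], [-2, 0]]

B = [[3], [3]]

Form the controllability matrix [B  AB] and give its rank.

AB = [[-6], [-6]]
Controllability matrix C = [B  AB] = [[3, -6], [3, -6]]
Every column of C is a scalar multiple of column 1 = [3, 3] (multipliers 1, -2), so the columns span a one-dimensional space.
C ≠ 0, hence rank(C) = 1.
rank(C) = 1 < n = 2, so the pair (A, B) is not completely controllable.

1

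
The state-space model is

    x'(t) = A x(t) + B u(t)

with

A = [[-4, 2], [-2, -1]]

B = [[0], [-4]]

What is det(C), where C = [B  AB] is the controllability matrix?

-32

AB = [[-8], [4]]
Controllability matrix C = [B  AB] = [[0, -8], [-4, 4]]
det(C) = 0·4 - (-8)·(-4) = 0 - 32 = -32
Since det(C) ≠ 0, rank(C) = 2 and the system is completely controllable.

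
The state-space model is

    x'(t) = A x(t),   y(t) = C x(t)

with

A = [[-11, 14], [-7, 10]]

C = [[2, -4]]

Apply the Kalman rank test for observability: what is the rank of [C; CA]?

CA = [[6, -12]]
Observability matrix O = [C; CA] = [[2, -4], [6, -12]]
Every row of O is a scalar multiple of row 1 = [2, -4] (multipliers 1, 3), so the rows span a one-dimensional space.
O ≠ 0, hence rank(O) = 1.
rank(O) = 1 < n = 2, so the pair (A, C) is not completely observable.

1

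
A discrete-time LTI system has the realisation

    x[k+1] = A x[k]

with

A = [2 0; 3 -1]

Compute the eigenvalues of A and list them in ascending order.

det(zI - A) = z^2 - (tr A)z + det A, with tr A = 2 + (-1) = 1 and det A = 2·(-1) - 0·3 = -2 - 0 = -2.
So p(z) = det(zI - A) = z^2 - z - 2.
Factor z^2 - z - 2: two numbers with sum 1 and product -2 are 2 and -1, so z^2 - z - 2 = (z - 2)(z + 1).
Hence p(z) = (z - 2) (z + 1), with roots -1, 2.

-1, 2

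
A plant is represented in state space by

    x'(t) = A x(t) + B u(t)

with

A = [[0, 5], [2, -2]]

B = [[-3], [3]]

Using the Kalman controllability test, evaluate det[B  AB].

AB = [[15], [-12]]
Controllability matrix C = [B  AB] = [[-3, 15], [3, -12]]
det(C) = (-3)·(-12) - 15·3 = 36 - 45 = -9
Since det(C) ≠ 0, rank(C) = 2 and the system is completely controllable.

-9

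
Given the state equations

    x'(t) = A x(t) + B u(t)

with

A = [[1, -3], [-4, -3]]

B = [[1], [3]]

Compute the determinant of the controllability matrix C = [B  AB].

11

AB = [[-8], [-13]]
Controllability matrix C = [B  AB] = [[1, -8], [3, -13]]
det(C) = 1·(-13) - (-8)·3 = -13 - (-24) = 11
Since det(C) ≠ 0, rank(C) = 2 and the system is completely controllable.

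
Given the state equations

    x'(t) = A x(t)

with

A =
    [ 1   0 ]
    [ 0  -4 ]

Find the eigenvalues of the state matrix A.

-4, 1

det(sI - A) = s^2 - (tr A)s + det A, with tr A = 1 + (-4) = -3 and det A = 1·(-4) - 0·0 = -4 - 0 = -4.
So p(s) = det(sI - A) = s^2 + 3s - 4.
Factor s^2 + 3s - 4: two numbers with sum -3 and product -4 are 1 and -4, so s^2 + 3s - 4 = (s - 1)(s + 4).
Hence p(s) = (s - 1) (s + 4), with roots -4, 1.
At least one eigenvalue has non-negative real part, so the system is not asymptotically stable.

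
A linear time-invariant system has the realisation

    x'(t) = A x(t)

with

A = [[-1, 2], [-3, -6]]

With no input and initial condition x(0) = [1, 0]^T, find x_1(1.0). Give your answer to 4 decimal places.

0.1127

det(sI - A) = s^2 - (tr A)s + det A, with tr A = (-1) + (-6) = -7 and det A = (-1)·(-6) - 2·(-3) = 6 - (-6) = 12.
So p(s) = det(sI - A) = s^2 + 7s + 12.
Factor s^2 + 7s + 12: two numbers with sum -7 and product 12 are -3 and -4, so s^2 + 7s + 12 = (s + 3)(s + 4).
Hence p(s) = (s + 3) (s + 4), with roots -4, -3.
The eigenvalues -4, -3 are distinct and real, so A is diagonalisable and x(t) = e^{At} x(0) = V diag(e^{λ_i t}) V^{-1} x(0), where the columns of V are the eigenvectors.
λ = -4: A - (-4)I = [[3, 2], [-3, -2]]. Row 1 gives 3·v1 + 2·v2 = 0, so take v_1 = [-2, 3]^T.
λ = -3: A - (-3)I = [[2, 2], [-3, -3]]. Row 1 gives 2·v1 + 2·v2 = 0, so take v_2 = [1, -1]^T.
V = [v_1 v_2] = [[-2, 1], [3, -1]] has det V = -1, so V^{-1} = adj(V)/det V = [[1, 1], [3, 2]].
Modal coordinates z(0) = V^{-1} x(0): 1·1 + 1·0 = 1; 3·1 + 2·0 = 3; so z(0) = [1, 3]^T.
x_1(t) = Σ_i (v_i)_1 · z_i(0) · e^{λ_i t} (row 1 of V times the modal terms).
x_1(1.0) = (-2)·1·e^{-4·1.0} + 1·3·e^{-3·1.0} = (-2)·0.018316 + 3·0.049787 = 0.1127.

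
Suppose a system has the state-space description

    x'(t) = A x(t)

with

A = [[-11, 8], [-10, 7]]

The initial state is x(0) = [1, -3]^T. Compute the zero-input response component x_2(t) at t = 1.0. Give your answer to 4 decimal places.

det(sI - A) = s^2 - (tr A)s + det A, with tr A = (-11) + 7 = -4 and det A = (-11)·7 - 8·(-10) = -77 - (-80) = 3.
So p(s) = det(sI - A) = s^2 + 4s + 3.
Factor s^2 + 4s + 3: two numbers with sum -4 and product 3 are -1 and -3, so s^2 + 4s + 3 = (s + 1)(s + 3).
Hence p(s) = (s + 1) (s + 3), with roots -3, -1.
The eigenvalues -3, -1 are distinct and real, so A is diagonalisable and x(t) = e^{At} x(0) = V diag(e^{λ_i t}) V^{-1} x(0), where the columns of V are the eigenvectors.
λ = -3: A - (-3)I = [[-8, 8], [-10, 10]]. Row 1 gives (-8)·v1 + 8·v2 = 0, so take v_1 = [1, 1]^T.
λ = -1: A - (-1)I = [[-10, 8], [-10, 8]]. Row 1 gives (-10)·v1 + 8·v2 = 0, so take v_2 = [-4, -5]^T.
V = [v_1 v_2] = [[1, -4], [1, -5]] has det V = -1, so V^{-1} = adj(V)/det V = [[5, -4], [1, -1]].
Modal coordinates z(0) = V^{-1} x(0): 5·1 + (-4)·(-3) = 17; 1·1 + (-1)·(-3) = 4; so z(0) = [17, 4]^T.
x_2(t) = Σ_i (v_i)_2 · z_i(0) · e^{λ_i t} (row 2 of V times the modal terms).
x_2(1.0) = 1·17·e^{-3·1.0} + (-5)·4·e^{-1·1.0} = 17·0.049787 + (-20)·0.367879 = -6.5112.

-6.5112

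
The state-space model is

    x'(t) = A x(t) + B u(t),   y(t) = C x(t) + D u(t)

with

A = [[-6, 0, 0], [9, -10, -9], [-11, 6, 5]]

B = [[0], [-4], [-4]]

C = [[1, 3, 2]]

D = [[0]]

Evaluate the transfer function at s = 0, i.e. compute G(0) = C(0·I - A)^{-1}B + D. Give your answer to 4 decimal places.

10.0000

G(0) = C(-A)^{-1}B + D = -C A^{-1} B + D.
det A = -24, so A^{-1} = (1/-24)·adj(A) = [[-1/6, 0, 0], [-9/4, 5/4, 9/4], [7/3, -3/2, -5/2]]
A^{-1} B = [0, -14, 16]^T
C A^{-1} B = -10
G(0) = D - C A^{-1} B = 0 - (-10) = 10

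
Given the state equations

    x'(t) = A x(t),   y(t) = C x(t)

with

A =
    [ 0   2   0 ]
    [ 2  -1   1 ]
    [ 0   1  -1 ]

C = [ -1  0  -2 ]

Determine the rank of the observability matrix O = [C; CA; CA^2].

3

CA = [[0, -4, 2]]
CA^2 = [[-8, 6, -6]]
Observability matrix O = [C; CA; CA^2] = [[-1, 0, -2], [0, -4, 2], [-8, 6, -6]]
det(O) = (-1)·((-4)·(-6) - 2·6) - 0·(0·(-6) - 2·(-8)) + (-2)·(0·6 - (-4)·(-8)) = (-1)·12 - 0·16 + (-2)·(-32) = 52 ≠ 0, so rank(O) = 3.
rank(O) = 3 = n, so the pair (A, C) is completely observable.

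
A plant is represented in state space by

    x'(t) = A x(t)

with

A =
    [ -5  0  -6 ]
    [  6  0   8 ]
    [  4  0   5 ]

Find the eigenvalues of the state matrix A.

-1, 0, 1

det(sI - A) = s^3 - (tr A)s^2 + (M11 + M22 + M33)s - det A, where Mii is the 2×2 principal minor of A obtained by deleting row i and column i.
tr A = (-5) + 0 + 5 = 0; M11 = 0·5 - 8·0 = 0 - 0 = 0; M22 = (-5)·5 - (-6)·4 = -25 - (-24) = -1; M33 = (-5)·0 - 0·6 = 0 - 0 = 0; sum of minors = -1.
det A = (-5)·(0·5 - 8·0) - 0·(6·5 - 8·4) + (-6)·(6·0 - 0·4) = (-5)·0 - 0·(-2) + (-6)·0 = 0.
So p(s) = det(sI - A) = s^3 - s.
The constant term is 0, so p(s) = s(s^2 - 1).
Factor s^2 - 1: two numbers with sum 0 and product -1 are 1 and -1, so s^2 - 1 = (s - 1)(s + 1).
Hence p(s) = s (s - 1) (s + 1), with roots -1, 0, 1.
At least one eigenvalue has non-negative real part, so the system is not asymptotically stable.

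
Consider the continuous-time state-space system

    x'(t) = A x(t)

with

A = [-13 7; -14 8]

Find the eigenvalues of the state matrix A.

-6, 1

det(sI - A) = s^2 - (tr A)s + det A, with tr A = (-13) + 8 = -5 and det A = (-13)·8 - 7·(-14) = -104 - (-98) = -6.
So p(s) = det(sI - A) = s^2 + 5s - 6.
Factor s^2 + 5s - 6: two numbers with sum -5 and product -6 are 1 and -6, so s^2 + 5s - 6 = (s - 1)(s + 6).
Hence p(s) = (s - 1) (s + 6), with roots -6, 1.
At least one eigenvalue has non-negative real part, so the system is not asymptotically stable.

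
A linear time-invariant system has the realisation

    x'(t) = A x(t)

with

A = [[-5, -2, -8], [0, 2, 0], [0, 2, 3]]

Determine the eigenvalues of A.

det(sI - A) = s^3 - (tr A)s^2 + (M11 + M22 + M33)s - det A, where Mii is the 2×2 principal minor of A obtained by deleting row i and column i.
tr A = (-5) + 2 + 3 = 0; M11 = 2·3 - 0·2 = 6 - 0 = 6; M22 = (-5)·3 - (-8)·0 = -15 - 0 = -15; M33 = (-5)·2 - (-2)·0 = -10 - 0 = -10; sum of minors = -19.
det A = (-5)·(2·3 - 0·2) - (-2)·(0·3 - 0·0) + (-8)·(0·2 - 2·0) = (-5)·6 - (-2)·0 + (-8)·0 = -30.
So p(s) = det(sI - A) = s^3 - 19s + 30.
Rational-root test: any integer root divides 30. Testing small divisors, s = 2 works: p(2) = 8 + 0 + (-38) + 30 = 0, so (s - 2) is a factor.
Dividing, p(s) = (s - 2)(s^2 + 2s - 15).
Factor s^2 + 2s - 15: two numbers with sum -2 and product -15 are 3 and -5, so s^2 + 2s - 15 = (s - 3)(s + 5).
Hence p(s) = (s - 3) (s - 2) (s + 5), with roots -5, 2, 3.
At least one eigenvalue has non-negative real part, so the system is not asymptotically stable.

-5, 2, 3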